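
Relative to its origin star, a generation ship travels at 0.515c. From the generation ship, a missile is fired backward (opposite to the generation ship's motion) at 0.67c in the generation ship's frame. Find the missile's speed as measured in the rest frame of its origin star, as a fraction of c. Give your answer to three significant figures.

0.237c

In units of c, u = (u' + v)/(1 + u'v) with u' = −0.67 and v = 0.515.
Numerator: −0.67 + 0.515 = −0.155. Denominator: 1 + (−0.67)(0.515) = 0.65495.
u = −0.155/0.65495 = −0.23666, so the speed is 0.237c.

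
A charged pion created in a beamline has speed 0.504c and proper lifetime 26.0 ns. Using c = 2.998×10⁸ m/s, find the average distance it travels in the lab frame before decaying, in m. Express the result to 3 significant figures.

With β = 0.504, γ = 1/√(1 − 0.504²) = 1/√0.745984 = 1.1578.
Lab-frame lifetime: Δt = γτ = 1.1578 × 26.0 ns = 30.103 ns.
Distance: d = vΔt = 0.504 × 2.998×10⁸ m/s × 3.0103×10^-8 s = 4.55 m.

4.55 m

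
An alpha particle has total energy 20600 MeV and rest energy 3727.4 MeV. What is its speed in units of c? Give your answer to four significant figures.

γ = E/(mc²) = 20600/3727.4 = 5.5266.
β = √(1 − 1/γ²) = √(1 − 0.0327404) = √0.9672596 = 0.9835.

0.9835c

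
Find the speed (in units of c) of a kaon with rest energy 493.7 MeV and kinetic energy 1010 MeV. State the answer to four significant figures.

0.9446c

K = (γ−1)mc², so γ = 1 + 1010/493.7 = 3.0458.
Then v/c = √(1 − γ⁻²) = √(1 − 0.107795) = √0.892205 = 0.9446.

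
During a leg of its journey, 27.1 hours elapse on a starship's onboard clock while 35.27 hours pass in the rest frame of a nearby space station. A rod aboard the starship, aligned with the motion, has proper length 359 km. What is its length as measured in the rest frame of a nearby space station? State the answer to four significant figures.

275.8 km

γ = Δt/Δτ = 35.27/27.1 = 1.30148.
L = L₀/γ = 359/1.30148 = 275.8 km.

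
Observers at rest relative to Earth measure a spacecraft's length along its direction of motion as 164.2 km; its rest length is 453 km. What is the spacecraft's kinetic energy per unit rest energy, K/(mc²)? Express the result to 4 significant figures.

Length contraction gives γ = L₀/L = 453/164.2 = 2.75883.
K/(mc²) = γ − 1 = 2.75883 − 1 = 1.759.

1.759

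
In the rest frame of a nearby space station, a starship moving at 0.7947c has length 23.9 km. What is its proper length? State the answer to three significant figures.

39.4 km

With β = 0.7947, γ = 1/√(1 − 0.7947²) = 1/√0.36845191 = 1.6474.
Proper length: L₀ = γ·L = 1.6474 × 23.9 = 39.4 km.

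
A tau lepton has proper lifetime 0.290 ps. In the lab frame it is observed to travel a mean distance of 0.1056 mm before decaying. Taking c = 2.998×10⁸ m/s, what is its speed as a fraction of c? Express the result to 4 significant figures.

0.7720c

Lab distance = (lab lifetime)·v = γτ·βc, so βγ = d/(cτ) = 1.056×10^-4/(2.998×10⁸ × 2.900×10^-13) = 1.2146.
With βγ = 1.2146: γ² = 1 + (βγ)² = 2.47525, and β = (βγ)/γ = 1.2146/1.57329 = 0.7720.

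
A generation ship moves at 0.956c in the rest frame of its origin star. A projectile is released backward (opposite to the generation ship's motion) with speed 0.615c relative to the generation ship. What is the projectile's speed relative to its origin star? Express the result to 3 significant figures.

0.828c

In units of c, u = (u' + v)/(1 + u'v) with u' = −0.615 and v = 0.956.
Numerator: −0.615 + 0.956 = 0.341. Denominator: 1 + (−0.615)(0.956) = 0.41206.
u = 0.341/0.41206 = 0.82755, so the speed is 0.828c.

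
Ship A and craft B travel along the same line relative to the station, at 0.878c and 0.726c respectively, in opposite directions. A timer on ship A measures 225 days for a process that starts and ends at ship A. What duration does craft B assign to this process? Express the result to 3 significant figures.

Speed of ship A in craft B's frame: u = (v_A + v_B)/(1 + v_A v_B/c²) = (0.878 + 0.726)/(1 + 0.878×0.726) = 1.604/1.637428 = 0.97959; |u| = 0.97959c.
At |u| = 0.97959c, γ = (1 − 0.959597)^(−1/2) = 4.975.
Ship A's interval is proper; time dilation gives Δt_B = γΔτ = 4.975 × 225 days = 1120 days.

1120 days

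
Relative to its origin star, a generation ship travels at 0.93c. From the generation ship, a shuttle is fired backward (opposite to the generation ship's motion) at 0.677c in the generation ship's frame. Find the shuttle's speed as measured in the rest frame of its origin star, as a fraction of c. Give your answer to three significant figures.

Relativistic velocity addition: u = (u' + v)/(1 + u'v/c²), with u' = −0.677c and v = 0.93c.
Numerator: −0.677 + 0.93 = 0.253. Denominator: 1 + (−0.677)(0.93) = 0.37039.
u = 0.253/0.37039 = 0.68306, so the speed is 0.683c.

0.683c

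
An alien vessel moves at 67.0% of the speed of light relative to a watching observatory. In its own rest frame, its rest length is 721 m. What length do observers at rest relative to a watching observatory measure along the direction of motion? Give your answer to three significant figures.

535 m

Lorentz factor: γ = (1 − 0.4489)^(−1/2) = 1.3471.
Along the direction of motion the measured length is L₀/γ = 721/1.3471 = 535 m.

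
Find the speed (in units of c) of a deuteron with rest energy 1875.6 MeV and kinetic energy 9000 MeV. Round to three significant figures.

K = (γ−1)mc², so γ = 1 + 9000/1875.6 = 5.7985.
Then v/c = √(1 − γ⁻²) = √(1 − 0.0297419) = √0.9702581 = 0.985.

0.985c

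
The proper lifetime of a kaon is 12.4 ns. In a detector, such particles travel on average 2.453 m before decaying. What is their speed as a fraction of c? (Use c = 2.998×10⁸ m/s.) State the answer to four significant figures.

Lab distance = (lab lifetime)·v = γτ·βc, so βγ = d/(cτ) = 2.453/(2.998×10⁸ × 1.240×10^-8) = 0.65985.
With βγ = 0.65985: γ² = 1 + (βγ)² = 1.435402, and β = (βγ)/γ = 0.65985/1.19808 = 0.5508.

0.5508c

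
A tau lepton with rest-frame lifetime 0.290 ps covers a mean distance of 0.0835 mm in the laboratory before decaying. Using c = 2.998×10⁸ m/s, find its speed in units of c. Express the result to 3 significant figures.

0.693c

d = βγcτ ⇒ βγ = d/(cτ) = 8.350×10^-5 m / (8.6942×10^-5 m) = 0.96041.
β = (βγ)/√(1+(βγ)²) = 0.96041/√1.922387 = 0.693.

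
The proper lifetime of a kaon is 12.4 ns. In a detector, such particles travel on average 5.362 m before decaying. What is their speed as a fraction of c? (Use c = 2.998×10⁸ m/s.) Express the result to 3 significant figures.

d = βγcτ ⇒ βγ = d/(cτ) = 5.362 m / (3.71752 m) = 1.4424.
β = (βγ)/√(1+(βγ)²) = 1.4424/√3.08052 = 0.822.

0.822c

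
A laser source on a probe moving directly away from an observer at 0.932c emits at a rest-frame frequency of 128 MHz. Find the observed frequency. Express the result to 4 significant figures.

Relativistic Doppler (source moving away): f_obs = f_src · √((1−β)/(1+β)).
With β = 0.932: factor = √(0.068/1.932) = 0.18761.
f_obs = 128 × 0.18761 = 24.01 MHz.

24.01 MHz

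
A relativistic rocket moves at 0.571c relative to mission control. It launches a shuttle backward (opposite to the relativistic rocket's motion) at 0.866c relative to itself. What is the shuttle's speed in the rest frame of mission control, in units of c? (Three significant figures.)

Relativistic velocity addition: u = (u' + v)/(1 + u'v/c²), with u' = −0.866c and v = 0.571c.
Numerator: −0.866 + 0.571 = −0.295. Denominator: 1 + (−0.866)(0.571) = 0.505514.
u = −0.295/0.505514 = −0.58356, so the speed is 0.584c.

0.584c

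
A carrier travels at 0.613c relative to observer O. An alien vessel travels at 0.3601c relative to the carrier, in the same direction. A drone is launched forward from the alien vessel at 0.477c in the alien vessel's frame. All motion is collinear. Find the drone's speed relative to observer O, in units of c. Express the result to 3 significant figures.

0.923c

Compose velocities in two stages. Stage 1 (into S'): u₁ = (0.477+0.3601)/(1+0.477×0.3601) = 0.71439.
Stage 2 (into S): u = (0.71439+0.613)/(1+0.71439×0.613) = 0.92313, so the speed is 0.923c.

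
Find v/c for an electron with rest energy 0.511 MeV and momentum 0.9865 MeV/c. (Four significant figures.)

0.8879

βγ = pc/(mc²) = 0.9865/0.511 = 1.9305.
Since γ² = 1 + (βγ)² = 4.72683, γ = √4.72683 = 2.17413, and β = (βγ)/γ = 1.9305/2.17413 = 0.8879.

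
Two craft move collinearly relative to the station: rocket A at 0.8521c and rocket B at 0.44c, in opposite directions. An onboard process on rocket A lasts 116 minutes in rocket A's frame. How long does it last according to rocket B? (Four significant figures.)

Transform rocket A's velocity into rocket B's frame: (0.8521 + 0.44)/(1 + 0.8521·0.44) = 1.2921/1.374924, so the relative speed is 0.93976c.
γ for this relative speed: γ = 1/√(1 − 0.883149) = 2.9254.
Rocket A's interval is proper; time dilation gives Δt_B = γΔτ = 2.9254 × 116 minutes = 339.3 minutes.

339.3 minutes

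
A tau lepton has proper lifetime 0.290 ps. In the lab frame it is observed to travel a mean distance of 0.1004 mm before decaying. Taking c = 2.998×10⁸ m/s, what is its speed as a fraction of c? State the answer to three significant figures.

d = βγcτ ⇒ βγ = d/(cτ) = 1.004×10^-4 m / (8.6942×10^-5 m) = 1.1548.
β = (βγ)/√(1+(βγ)²) = 1.1548/√2.33356 = 0.756.

0.756c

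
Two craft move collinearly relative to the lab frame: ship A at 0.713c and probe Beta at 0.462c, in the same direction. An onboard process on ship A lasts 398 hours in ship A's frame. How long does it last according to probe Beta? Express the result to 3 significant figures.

429 hours

Speed of ship A in probe Beta's frame: u = (v_A − v_B)/(1 − v_A v_B/c²) = (0.713 − 0.462)/(1 − 0.713×0.462) = 0.251/0.670594 = 0.3743; |u| = 0.3743c.
γ for this relative speed: γ = 1/√(1 − 0.1401) = 1.0784.
The clock on ship A records proper time, so probe Beta measures Δt = γΔτ = 1.0784 × 398 = 429 hours.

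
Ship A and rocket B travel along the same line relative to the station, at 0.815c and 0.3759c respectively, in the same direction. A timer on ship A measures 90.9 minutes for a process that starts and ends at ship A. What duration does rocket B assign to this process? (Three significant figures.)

117 minutes

Transform ship A's velocity into rocket B's frame: (0.815 − 0.3759)/(1 − 0.815·0.3759) = 0.4391/0.6936415, so the relative speed is 0.63304c.
At |u| = 0.63304c, γ = (1 − 0.40074)^(−1/2) = 1.2918.
The clock on ship A records proper time, so rocket B measures Δt = γΔτ = 1.2918 × 90.9 = 117 minutes.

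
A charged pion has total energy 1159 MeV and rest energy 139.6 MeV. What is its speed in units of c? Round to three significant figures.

Total energy E = γmc² gives γ = 1159/139.6 = 8.3023.
Hence β = √(1 − 1/γ²) = √(1 − 0.0145079) = √0.9854921 = 0.993.

0.993c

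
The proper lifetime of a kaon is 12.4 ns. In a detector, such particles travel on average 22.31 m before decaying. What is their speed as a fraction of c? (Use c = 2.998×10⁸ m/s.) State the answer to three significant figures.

0.986c

d = βγcτ ⇒ βγ = d/(cτ) = 22.31 m / (3.71752 m) = 6.0013.
β = (βγ)/√(1+(βγ)²) = 6.0013/√37.0156 = 0.986.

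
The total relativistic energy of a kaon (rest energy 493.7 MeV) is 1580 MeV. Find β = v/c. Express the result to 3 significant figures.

Total energy E = γmc² gives γ = 1580/493.7 = 3.2003.
Hence β = √(1 − 1/γ²) = √(1 − 0.0976379) = √0.9023621 = 0.950.

0.950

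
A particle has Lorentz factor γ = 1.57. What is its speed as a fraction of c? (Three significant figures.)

0.771c

β = √(1 − 1/γ²) = √(1 − 1/2.4649) = √0.594304 = 0.771.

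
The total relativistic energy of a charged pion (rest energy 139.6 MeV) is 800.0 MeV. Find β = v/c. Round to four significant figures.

0.9847

Total energy E = γmc² gives γ = 800.0/139.6 = 5.7307.
Hence β = √(1 − 1/γ²) = √(1 − 0.0304498) = √0.9695502 = 0.9847.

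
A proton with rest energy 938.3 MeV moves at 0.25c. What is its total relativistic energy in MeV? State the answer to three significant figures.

With β = 0.25, γ = 1/√(1 − 0.25²) = 1/√0.9375 = 1.0328.
Total energy: E = γmc² = 1.0328 × 938.3 MeV = 969 MeV.

969 MeV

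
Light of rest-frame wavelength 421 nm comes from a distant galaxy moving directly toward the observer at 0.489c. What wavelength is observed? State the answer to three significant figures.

247 nm

Relativistic Doppler for wavelength: λ_obs = λ_src · √((1−β)/(1+β)).
With β = 0.489: factor = √(0.511/1.489) = 0.58582.
λ_obs = 421 × 0.58582 = 247 nm.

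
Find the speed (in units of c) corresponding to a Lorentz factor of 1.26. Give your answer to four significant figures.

β = √(1 − 1/γ²) = √(1 − 1/1.5876) = √0.370118 = 0.6084.

0.6084c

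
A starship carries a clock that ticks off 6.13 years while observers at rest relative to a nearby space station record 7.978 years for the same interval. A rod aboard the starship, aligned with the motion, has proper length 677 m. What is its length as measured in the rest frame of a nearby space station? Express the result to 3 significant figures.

From Δt = γΔτ: γ = 7.978/6.13 = 1.30147.
The rod contracts by the same γ: 677 m / 1.30147 = 520 m.

520 m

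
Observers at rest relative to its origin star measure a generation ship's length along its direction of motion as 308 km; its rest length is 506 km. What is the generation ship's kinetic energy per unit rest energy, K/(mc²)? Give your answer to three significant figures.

From L = L₀/γ: γ = 506/308 = 1.64286.
K/(mc²) = γ − 1 = 1.64286 − 1 = 0.643.

0.643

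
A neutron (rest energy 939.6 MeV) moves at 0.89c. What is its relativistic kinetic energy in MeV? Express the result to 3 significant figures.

γ = 1/√(1 − β²) = 1/√(1 − 0.7921) = 1/√0.2079 = 1/0.455961 = 2.1932.
Kinetic energy: K = (γ − 1)mc² = (2.1932 − 1) × 939.6 MeV = 1.1932 × 939.6 = 1120 MeV.

1120 MeV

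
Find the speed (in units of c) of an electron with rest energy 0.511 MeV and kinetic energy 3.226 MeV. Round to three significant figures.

K = (γ−1)mc², so γ = 1 + 3.226/0.511 = 7.3131.
Then v/c = √(1 − γ⁻²) = √(1 − 0.0186981) = √0.9813019 = 0.991.

0.991c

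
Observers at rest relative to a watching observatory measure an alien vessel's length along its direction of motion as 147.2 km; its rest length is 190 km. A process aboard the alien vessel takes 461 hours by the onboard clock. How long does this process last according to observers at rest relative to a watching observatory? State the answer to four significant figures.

From L = L₀/γ: γ = 190/147.2 = 1.29076.
The same γ dilates the second interval: 1.29076 × 461 hours = 595.0 hours.

595.0 hours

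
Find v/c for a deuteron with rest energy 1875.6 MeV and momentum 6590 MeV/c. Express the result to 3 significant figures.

pc/(mc²) = 6590/1875.6 = 3.5135 = βγ = β/√(1−β²).
So β² = x²/(1 + x²) with x = 3.5135: x² = 12.3447, β² = 12.3447/13.3447 = 0.925064, β = 0.962.

0.962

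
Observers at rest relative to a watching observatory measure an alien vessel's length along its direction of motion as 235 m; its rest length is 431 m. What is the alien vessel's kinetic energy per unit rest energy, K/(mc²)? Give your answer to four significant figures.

0.8340

From L = L₀/γ: γ = 431/235 = 1.83404.
Since K = (γ−1)mc², K/(mc²) = 1.83404 − 1 = 0.8340.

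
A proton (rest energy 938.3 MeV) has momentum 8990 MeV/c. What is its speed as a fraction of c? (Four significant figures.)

βγ = pc/(mc²) = 8990/938.3 = 9.5812.
Since γ² = 1 + (βγ)² = 92.7994, γ = √92.7994 = 9.63324, and β = (βγ)/γ = 9.5812/9.63324 = 0.9946.

0.9946c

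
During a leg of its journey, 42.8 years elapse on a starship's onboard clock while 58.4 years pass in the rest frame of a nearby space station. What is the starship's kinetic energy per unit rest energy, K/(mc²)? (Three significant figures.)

γ = Δt/Δτ = 58.4/42.8 = 1.36449.
Since K = (γ−1)mc², K/(mc²) = 1.36449 − 1 = 0.364.

0.364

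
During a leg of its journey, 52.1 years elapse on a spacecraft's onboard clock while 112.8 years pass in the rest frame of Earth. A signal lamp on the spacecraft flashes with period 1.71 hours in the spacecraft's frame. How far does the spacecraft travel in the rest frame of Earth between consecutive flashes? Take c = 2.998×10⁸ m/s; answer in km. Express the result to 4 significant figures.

3.544×10^9 km

γ = Δt/Δτ = 112.8/52.1 = 2.16507.
β = √(1 − 1/γ²) = 0.88694. Lab-frame period = γτ = 2.16507×1.71 hours = 3.7023 hours. Distance = βc × γτ = 0.88694 × 2.998×10⁸ m/s × 13328.28 s = 3.5441×10^12 m = 3.544×10^9 km.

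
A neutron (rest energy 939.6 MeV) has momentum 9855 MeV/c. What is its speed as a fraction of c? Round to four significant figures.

0.9955c

pc/(mc²) = 9855/939.6 = 10.489 = βγ = β/√(1−β²).
So β² = x²/(1 + x²) with x = 10.489: x² = 110.019, β² = 110.019/111.019 = 0.990993, β = 0.9955.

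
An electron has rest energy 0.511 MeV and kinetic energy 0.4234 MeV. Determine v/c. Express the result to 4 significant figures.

0.8372

γ = 1 + K/(mc²) = 1 + 0.4234/0.511 = 1.8286.
β = √(1 − 1/γ²) = √(1 − 0.299063) = √0.700937 = 0.8372.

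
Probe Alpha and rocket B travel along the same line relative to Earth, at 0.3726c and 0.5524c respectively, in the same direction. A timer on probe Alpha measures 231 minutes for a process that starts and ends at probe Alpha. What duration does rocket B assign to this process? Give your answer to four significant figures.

237.2 minutes

Speed of probe Alpha in rocket B's frame: u = (v_A − v_B)/(1 − v_A v_B/c²) = (0.3726 − 0.5524)/(1 − 0.3726×0.5524) = −0.1798/0.79417576 = −0.2264; |u| = 0.2264c.
γ for this relative speed: γ = 1/√(1 − 0.051257) = 1.0267.
The clock on probe Alpha records proper time, so rocket B measures Δt = γΔτ = 1.0267 × 231 = 237.2 minutes.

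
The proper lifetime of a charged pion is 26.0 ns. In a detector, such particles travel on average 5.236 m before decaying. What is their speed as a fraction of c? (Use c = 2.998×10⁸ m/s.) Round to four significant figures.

Lab distance = (lab lifetime)·v = γτ·βc, so βγ = d/(cτ) = 5.236/(2.998×10⁸ × 2.600×10^-8) = 0.67173.
With βγ = 0.67173: γ² = 1 + (βγ)² = 1.451221, and β = (βγ)/γ = 0.67173/1.20467 = 0.5576.

0.5576c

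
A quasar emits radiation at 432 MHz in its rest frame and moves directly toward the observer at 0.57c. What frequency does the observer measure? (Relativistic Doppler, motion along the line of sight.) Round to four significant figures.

825.5 MHz

Relativistic Doppler (source moving toward): f_obs = f_src · √((1+β)/(1−β)).
With β = 0.57: factor = √(1.57/0.43) = 1.9108.
f_obs = 432 × 1.9108 = 825.5 MHz.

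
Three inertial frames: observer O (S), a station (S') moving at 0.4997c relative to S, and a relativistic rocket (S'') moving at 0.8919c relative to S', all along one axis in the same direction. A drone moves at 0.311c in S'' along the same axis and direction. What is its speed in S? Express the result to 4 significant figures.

0.9802c

Compose velocities in two stages. Stage 1 (into S'): u₁ = (0.311+0.8919)/(1+0.311×0.8919) = 0.94169.
Stage 2 (into S): u = (0.94169+0.4997)/(1+0.94169×0.4997) = 0.98016, so the speed is 0.9802c.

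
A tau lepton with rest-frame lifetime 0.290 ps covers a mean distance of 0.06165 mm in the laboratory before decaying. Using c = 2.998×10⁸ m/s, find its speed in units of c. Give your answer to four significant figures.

d = βγcτ ⇒ βγ = d/(cτ) = 6.165×10^-5 m / (8.6942×10^-5 m) = 0.70909.
β = (βγ)/√(1+(βγ)²) = 0.70909/√1.502809 = 0.5784.

0.5784c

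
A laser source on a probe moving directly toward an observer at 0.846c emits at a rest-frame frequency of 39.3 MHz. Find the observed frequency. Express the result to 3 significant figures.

Relativistic Doppler (source moving toward): f_obs = f_src · √((1+β)/(1−β)).
With β = 0.846: factor = √(1.846/0.154) = 3.4622.
f_obs = 39.3 × 3.4622 = 136 MHz.

136 MHz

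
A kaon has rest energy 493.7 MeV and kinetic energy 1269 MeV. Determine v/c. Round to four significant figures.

0.9600

K = (γ−1)mc², so γ = 1 + 1269/493.7 = 3.5704.
Then v/c = √(1 − γ⁻²) = √(1 − 0.0784452) = √0.9215548 = 0.9600.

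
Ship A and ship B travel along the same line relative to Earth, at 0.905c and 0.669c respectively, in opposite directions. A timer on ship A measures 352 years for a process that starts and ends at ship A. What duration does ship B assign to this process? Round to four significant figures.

The velocity of ship A relative to ship B is (0.905 + 0.669)c / (1 + 0.905×0.669) = 0.98041c; relative speed 0.98041c.
At |u| = 0.98041c, γ = (1 − 0.961204)^(−1/2) = 5.077.
The clock on ship A records proper time, so ship B measures Δt = γΔτ = 5.077 × 352 = 1787 years.

1787 years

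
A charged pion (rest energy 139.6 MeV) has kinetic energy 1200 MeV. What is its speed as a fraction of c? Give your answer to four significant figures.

K = (γ−1)mc², so γ = 1 + 1200/139.6 = 9.596.
Then v/c = √(1 − γ⁻²) = √(1 − 0.0108597) = √0.9891403 = 0.9946.

0.9946c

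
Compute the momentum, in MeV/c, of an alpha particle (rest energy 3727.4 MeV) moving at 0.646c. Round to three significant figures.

3150 MeV/c

With β = 0.646, γ = 1/√(1 − 0.646²) = 1/√0.582684 = 1.31.
Momentum: p = γβ·mc = 1.31 × 0.646 × 3727.4 MeV/c = 3150 MeV/c.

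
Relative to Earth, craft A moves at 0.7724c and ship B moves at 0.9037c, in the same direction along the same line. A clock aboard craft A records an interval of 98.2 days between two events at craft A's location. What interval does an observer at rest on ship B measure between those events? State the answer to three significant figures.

Speed of craft A in ship B's frame: u = (v_A − v_B)/(1 − v_A v_B/c²) = (0.7724 − 0.9037)/(1 − 0.7724×0.9037) = −0.1313/0.30198212 = −0.43479; |u| = 0.43479c.
At |u| = 0.43479c, γ = (1 − 0.189042)^(−1/2) = 1.1105.
The clock on craft A records proper time, so ship B measures Δt = γΔτ = 1.1105 × 98.2 = 109 days.

109 days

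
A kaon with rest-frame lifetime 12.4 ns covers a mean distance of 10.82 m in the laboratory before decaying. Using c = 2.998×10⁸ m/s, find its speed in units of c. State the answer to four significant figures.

Lab distance = (lab lifetime)·v = γτ·βc, so βγ = d/(cτ) = 10.82/(2.998×10⁸ × 1.240×10^-8) = 2.9105.
With βγ = 2.9105: γ² = 1 + (βγ)² = 9.47101, and β = (βγ)/γ = 2.9105/3.0775 = 0.9457.

0.9457c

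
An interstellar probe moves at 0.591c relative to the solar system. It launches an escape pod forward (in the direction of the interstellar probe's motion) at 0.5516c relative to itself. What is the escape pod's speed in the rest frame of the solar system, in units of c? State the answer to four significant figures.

In units of c, u = (u' + v)/(1 + u'v) with u' = 0.5516 and v = 0.591.
Numerator: 0.5516 + 0.591 = 1.1426. Denominator: 1 + (0.5516)(0.591) = 1.3259956.
u = 1.1426/1.3259956 = 0.86169, so the speed is 0.8617c.

0.8617c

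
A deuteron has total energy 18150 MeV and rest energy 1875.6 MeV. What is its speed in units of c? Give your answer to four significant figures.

γ = E/(mc²) = 18150/1875.6 = 9.6769.
β = √(1 − 1/γ²) = √(1 − 0.0106789) = √0.9893211 = 0.9946.

0.9946c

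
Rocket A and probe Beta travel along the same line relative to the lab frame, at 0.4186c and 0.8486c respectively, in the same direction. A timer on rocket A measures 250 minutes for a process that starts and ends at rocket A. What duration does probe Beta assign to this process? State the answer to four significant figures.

335.5 minutes

The velocity of rocket A relative to probe Beta is (0.4186 − 0.8486)c / (1 − 0.4186×0.8486) = −0.6669c; relative speed 0.6669c.
At |u| = 0.6669c, γ = (1 − 0.444756)^(−1/2) = 1.342.
Rocket A's interval is proper; time dilation gives Δt_B = γΔτ = 1.342 × 250 minutes = 335.5 minutes.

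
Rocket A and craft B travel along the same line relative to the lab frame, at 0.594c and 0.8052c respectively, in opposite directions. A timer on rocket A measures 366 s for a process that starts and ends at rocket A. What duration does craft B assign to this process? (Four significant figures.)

Speed of rocket A in craft B's frame: u = (v_A + v_B)/(1 + v_A v_B/c²) = (0.594 + 0.8052)/(1 + 0.594×0.8052) = 1.3992/1.4782888 = 0.9465; |u| = 0.9465c.
γ for this relative speed: γ = 1/√(1 − 0.895862) = 3.0988.
Rocket A's interval is proper; time dilation gives Δt_B = γΔτ = 3.0988 × 366 s = 1134 s.

1134 s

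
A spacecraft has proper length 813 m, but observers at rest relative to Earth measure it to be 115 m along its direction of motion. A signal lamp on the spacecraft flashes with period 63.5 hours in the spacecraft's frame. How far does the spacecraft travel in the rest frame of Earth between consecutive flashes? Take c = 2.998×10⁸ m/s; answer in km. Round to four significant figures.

4.796×10^11 km

Length contraction gives γ = L₀/L = 813/115 = 7.06957.
β = √(1 − 1/γ²) = 0.98995. Lab-frame period = γτ = 7.06957×63.5 hours = 448.92 hours. Distance = βc × γτ = 0.98995 × 2.998×10⁸ m/s × 1616112 s = 4.7964×10^14 m = 4.796×10^11 km.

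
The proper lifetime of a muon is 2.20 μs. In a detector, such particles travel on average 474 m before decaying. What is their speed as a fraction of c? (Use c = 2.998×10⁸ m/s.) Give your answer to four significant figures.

0.5836c

Let x = d/(cτ) = 474.0 m / (2.998×10⁸ m/s × 2.200×10^-6 s) = 0.71866. Since d = βγcτ, x = βγ = β/√(1−β²).
Solving: β² = x²/(1+x²) = 0.516472/1.516472 = 0.340575, so β = 0.5836.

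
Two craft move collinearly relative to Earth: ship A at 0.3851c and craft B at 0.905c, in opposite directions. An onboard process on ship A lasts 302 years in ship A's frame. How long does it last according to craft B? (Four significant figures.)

Transform ship A's velocity into craft B's frame: (0.3851 + 0.905)/(1 + 0.3851·0.905) = 1.2901/1.3485155, so the relative speed is 0.95668c.
γ for this relative speed: γ = 1/√(1 − 0.915237) = 3.4348.
The clock on ship A records proper time, so craft B measures Δt = γΔτ = 3.4348 × 302 = 1037 years.

1037 years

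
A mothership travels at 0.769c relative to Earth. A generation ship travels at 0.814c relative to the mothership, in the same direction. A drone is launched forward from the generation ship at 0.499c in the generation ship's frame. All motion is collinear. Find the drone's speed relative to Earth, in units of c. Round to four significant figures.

Apply u = (u'+v)/(1+u'v) twice. Drone in the mothership frame: (0.499+0.814)/(1+0.499·0.814) = 1.313/1.406186 = 0.93373c.
That velocity, transformed to the rest frame of Earth: (0.93373+0.769)/(1+0.93373·0.769) = 1.70273/1.71803837 = 0.99109c.

0.9911c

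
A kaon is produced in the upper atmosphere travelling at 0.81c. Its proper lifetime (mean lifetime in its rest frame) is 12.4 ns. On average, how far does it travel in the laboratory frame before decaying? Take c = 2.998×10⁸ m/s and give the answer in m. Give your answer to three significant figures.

β² = 0.6561, so γ = 1/√0.3439 = 1.7052.
Lab-frame lifetime: Δt = γτ = 1.7052 × 12.4 ns = 21.144 ns.
Distance: d = vΔt = 0.81 × 2.998×10⁸ m/s × 2.1144×10^-8 s = 5.13 m.

5.13 m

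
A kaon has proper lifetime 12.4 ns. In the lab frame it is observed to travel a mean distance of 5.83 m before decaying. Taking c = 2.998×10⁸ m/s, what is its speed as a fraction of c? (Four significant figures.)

d = βγcτ ⇒ βγ = d/(cτ) = 5.830 m / (3.71752 m) = 1.5682.
β = (βγ)/√(1+(βγ)²) = 1.5682/√3.45925 = 0.8432.

0.8432c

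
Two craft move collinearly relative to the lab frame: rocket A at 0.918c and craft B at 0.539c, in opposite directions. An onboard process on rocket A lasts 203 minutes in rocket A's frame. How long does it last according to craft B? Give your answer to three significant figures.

908 minutes

The velocity of rocket A relative to craft B is (0.918 + 0.539)c / (1 + 0.918×0.539) = 0.97471c; relative speed 0.97471c.
At |u| = 0.97471c, γ = (1 − 0.95006)^(−1/2) = 4.4748.
Rocket A's interval is proper; time dilation gives Δt_B = γΔτ = 4.4748 × 203 minutes = 908 minutes.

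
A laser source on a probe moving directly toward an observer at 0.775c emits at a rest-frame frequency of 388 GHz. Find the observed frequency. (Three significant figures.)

1090 GHz

Relativistic Doppler (source moving toward): f_obs = f_src · √((1+β)/(1−β)).
With β = 0.775: factor = √(1.775/0.225) = 2.8087.
f_obs = 388 × 2.8087 = 1090 GHz.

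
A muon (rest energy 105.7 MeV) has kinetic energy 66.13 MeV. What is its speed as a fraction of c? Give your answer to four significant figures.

K = (γ−1)mc², so γ = 1 + 66.13/105.7 = 1.6256.
Then v/c = √(1 − γ⁻²) = √(1 − 0.378419) = √0.621581 = 0.7884.

0.7884c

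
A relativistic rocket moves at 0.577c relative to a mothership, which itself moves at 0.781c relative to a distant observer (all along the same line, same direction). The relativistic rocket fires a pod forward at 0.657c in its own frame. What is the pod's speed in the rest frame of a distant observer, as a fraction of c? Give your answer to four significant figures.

0.9864c

First combine the pod and relativistic rocket (S''→S'): u₁ = (0.657 + 0.577)/(1 + 0.657×0.577) = 1.234/1.379089 = 0.89479.
Then combine with the mothership (S'→S): u = (0.89479 + 0.781)/(1 + 0.89479×0.781) = 1.67579/1.69883099 = 0.98644.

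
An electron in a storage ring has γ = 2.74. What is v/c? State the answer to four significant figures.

0.9310

β = √(1 − 1/γ²) = √(1 − 1/7.5076) = √0.866802 = 0.9310.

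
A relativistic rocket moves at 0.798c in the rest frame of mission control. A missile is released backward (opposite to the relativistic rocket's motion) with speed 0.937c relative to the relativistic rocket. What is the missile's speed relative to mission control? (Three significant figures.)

0.551c

In units of c, u = (u' + v)/(1 + u'v) with u' = −0.937 and v = 0.798.
Numerator: −0.937 + 0.798 = −0.139. Denominator: 1 + (−0.937)(0.798) = 0.252274.
u = −0.139/0.252274 = −0.55099, so the speed is 0.551c.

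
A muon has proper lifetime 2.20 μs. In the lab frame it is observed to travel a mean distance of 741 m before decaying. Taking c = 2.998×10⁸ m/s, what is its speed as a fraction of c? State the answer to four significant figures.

0.7470c

d = βγcτ ⇒ βγ = d/(cτ) = 741.0 m / (659.56 m) = 1.1235.
β = (βγ)/√(1+(βγ)²) = 1.1235/√2.26225 = 0.7470.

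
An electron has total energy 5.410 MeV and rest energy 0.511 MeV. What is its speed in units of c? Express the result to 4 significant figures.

Total energy E = γmc² gives γ = 5.410/0.511 = 10.587.
Hence β = √(1 − 1/γ²) = √(1 − 0.00892183) = √0.99107817 = 0.9955.

0.9955c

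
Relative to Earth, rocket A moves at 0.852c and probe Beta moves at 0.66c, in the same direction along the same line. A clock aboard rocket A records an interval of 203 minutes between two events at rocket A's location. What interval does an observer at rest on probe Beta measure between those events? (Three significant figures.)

226 minutes

The velocity of rocket A relative to probe Beta is (0.852 − 0.66)c / (1 − 0.852×0.66) = 0.43868c; relative speed 0.43868c.
γ for this relative speed: γ = 1/√(1 − 0.19244) = 1.1128.
The clock on rocket A records proper time, so probe Beta measures Δt = γΔτ = 1.1128 × 203 = 226 minutes.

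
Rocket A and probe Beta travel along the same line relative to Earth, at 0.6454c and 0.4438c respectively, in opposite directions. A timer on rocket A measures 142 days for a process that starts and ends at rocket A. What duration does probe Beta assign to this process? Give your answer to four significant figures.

266.9 days

Speed of rocket A in probe Beta's frame: u = (v_A + v_B)/(1 + v_A v_B/c²) = (0.6454 + 0.4438)/(1 + 0.6454×0.4438) = 1.0892/1.28642852 = 0.84669; |u| = 0.84669c.
At |u| = 0.84669c, γ = (1 − 0.716884)^(−1/2) = 1.8794.
Rocket A's interval is proper; time dilation gives Δt_B = γΔτ = 1.8794 × 142 days = 266.9 days.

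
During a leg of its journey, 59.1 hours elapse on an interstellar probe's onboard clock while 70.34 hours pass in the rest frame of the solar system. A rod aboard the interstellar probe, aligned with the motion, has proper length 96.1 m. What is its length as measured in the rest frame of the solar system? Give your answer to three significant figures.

80.7 m

From Δt = γΔτ: γ = 70.34/59.1 = 1.19019.
The rod contracts by the same γ: 96.1 m / 1.19019 = 80.7 m.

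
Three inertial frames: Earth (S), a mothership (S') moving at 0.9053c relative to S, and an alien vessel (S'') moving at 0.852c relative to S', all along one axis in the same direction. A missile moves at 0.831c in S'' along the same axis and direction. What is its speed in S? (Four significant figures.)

Apply u = (u'+v)/(1+u'v) twice. Missile in the mothership frame: (0.831+0.852)/(1+0.831·0.852) = 1.683/1.708012 = 0.98536c.
That velocity, transformed to the rest frame of Earth: (0.98536+0.9053)/(1+0.98536·0.9053) = 1.89066/1.892046408 = 0.99927c.

0.9993c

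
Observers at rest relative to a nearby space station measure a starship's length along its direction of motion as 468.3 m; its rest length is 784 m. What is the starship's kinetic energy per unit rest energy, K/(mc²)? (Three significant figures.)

0.674

γ = L₀/L = 784/468.3 = 1.67414.
Since K = (γ−1)mc², K/(mc²) = 1.67414 − 1 = 0.674.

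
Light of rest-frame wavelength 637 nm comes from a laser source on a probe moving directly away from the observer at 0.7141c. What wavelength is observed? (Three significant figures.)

Relativistic Doppler for wavelength: λ_obs = λ_src · √((1+β)/(1−β)).
With β = 0.7141: factor = √(1.7141/0.2859) = 2.4486.
λ_obs = 637 × 2.4486 = 1560 nm.

1560 nm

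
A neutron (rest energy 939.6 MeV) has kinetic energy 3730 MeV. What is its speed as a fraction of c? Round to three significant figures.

K = (γ−1)mc², so γ = 1 + 3730/939.6 = 4.9698.
Then v/c = √(1 − γ⁻²) = √(1 − 0.0404876) = √0.9595124 = 0.980.

0.980c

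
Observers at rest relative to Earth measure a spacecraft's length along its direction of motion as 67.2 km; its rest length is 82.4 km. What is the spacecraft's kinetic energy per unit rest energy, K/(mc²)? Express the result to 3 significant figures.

From L = L₀/γ: γ = 82.4/67.2 = 1.22619.
Since K = (γ−1)mc², K/(mc²) = 1.22619 − 1 = 0.226.

0.226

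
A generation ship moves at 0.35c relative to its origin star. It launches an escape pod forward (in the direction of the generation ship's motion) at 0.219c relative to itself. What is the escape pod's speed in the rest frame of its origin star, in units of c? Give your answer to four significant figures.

In units of c, u = (u' + v)/(1 + u'v) with u' = 0.219 and v = 0.35.
Numerator: 0.219 + 0.35 = 0.569. Denominator: 1 + (0.219)(0.35) = 1.07665.
u = 0.569/1.07665 = 0.52849, so the speed is 0.5285c.

0.5285c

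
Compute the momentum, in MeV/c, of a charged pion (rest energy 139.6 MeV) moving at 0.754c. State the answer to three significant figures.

160 MeV/c

Lorentz factor: γ = (1 − 0.568516)^(−1/2) = 1.5224.
Momentum: p = γβ·mc = 1.5224 × 0.754 × 139.6 MeV/c = 160 MeV/c.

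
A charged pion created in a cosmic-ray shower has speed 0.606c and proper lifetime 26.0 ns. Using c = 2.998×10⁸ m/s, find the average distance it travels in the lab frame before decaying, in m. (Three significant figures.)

γ = 1/√(1 − β²) = 1/√(1 − 0.367236) = 1/√0.632764 = 1/0.795465 = 1.2571.
Lab-frame lifetime: Δt = γτ = 1.2571 × 26.0 ns = 32.685 ns.
Distance: d = vΔt = 0.606 × 2.998×10⁸ m/s × 3.2685×10^-8 s = 5.94 m.

5.94 m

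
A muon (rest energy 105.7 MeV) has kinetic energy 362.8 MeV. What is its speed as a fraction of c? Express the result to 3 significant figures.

0.974c

γ = 1 + K/(mc²) = 1 + 362.8/105.7 = 4.4324.
β = √(1 − 1/γ²) = √(1 − 0.0509005) = √0.9490995 = 0.974.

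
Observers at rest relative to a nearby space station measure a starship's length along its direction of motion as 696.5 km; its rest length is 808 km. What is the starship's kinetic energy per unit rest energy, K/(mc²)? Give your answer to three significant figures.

γ = L₀/L = 808/696.5 = 1.16009.
Since K = (γ−1)mc², K/(mc²) = 1.16009 − 1 = 0.160.

0.160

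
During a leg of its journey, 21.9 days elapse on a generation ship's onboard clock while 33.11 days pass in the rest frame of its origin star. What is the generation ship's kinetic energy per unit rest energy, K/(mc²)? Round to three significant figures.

The time-dilation ratio gives γ = 33.11/21.9 = 1.51187.
K/(mc²) = γ − 1 = 1.51187 − 1 = 0.512.

0.512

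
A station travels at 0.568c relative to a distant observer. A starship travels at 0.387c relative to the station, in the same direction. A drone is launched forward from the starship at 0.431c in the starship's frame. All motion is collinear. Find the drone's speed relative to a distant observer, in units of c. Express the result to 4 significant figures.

Apply u = (u'+v)/(1+u'v) twice. Drone in the station frame: (0.431+0.387)/(1+0.431·0.387) = 0.818/1.166797 = 0.70106c.
That velocity, transformed to the rest frame of a distant observer: (0.70106+0.568)/(1+0.70106·0.568) = 1.26906/1.39820208 = 0.90764c.

0.9076c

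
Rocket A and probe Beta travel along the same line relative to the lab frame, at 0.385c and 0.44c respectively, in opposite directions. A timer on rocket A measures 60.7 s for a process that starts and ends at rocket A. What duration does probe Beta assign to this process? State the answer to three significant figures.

Transform rocket A's velocity into probe Beta's frame: (0.385 + 0.44)/(1 + 0.385·0.44) = 0.825/1.1694, so the relative speed is 0.70549c.
γ for this relative speed: γ = 1/√(1 − 0.497716) = 1.411.
The clock on rocket A records proper time, so probe Beta measures Δt = γΔτ = 1.411 × 60.7 = 85.6 s.

85.6 s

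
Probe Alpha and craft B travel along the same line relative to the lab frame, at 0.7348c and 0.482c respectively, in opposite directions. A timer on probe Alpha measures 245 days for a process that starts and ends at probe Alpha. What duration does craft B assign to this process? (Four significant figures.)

Speed of probe Alpha in craft B's frame: u = (v_A + v_B)/(1 + v_A v_B/c²) = (0.7348 + 0.482)/(1 + 0.7348×0.482) = 1.2168/1.3541736 = 0.89856; |u| = 0.89856c.
γ for this relative speed: γ = 1/√(1 − 0.80741) = 2.2787.
The clock on probe Alpha records proper time, so craft B measures Δt = γΔτ = 2.2787 × 245 = 558.3 days.

558.3 days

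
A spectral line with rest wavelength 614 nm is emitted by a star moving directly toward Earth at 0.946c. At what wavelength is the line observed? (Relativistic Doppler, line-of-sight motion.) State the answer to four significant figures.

Relativistic Doppler for wavelength: λ_obs = λ_src · √((1−β)/(1+β)).
With β = 0.946: factor = √(0.054/1.946) = 0.16658.
λ_obs = 614 × 0.16658 = 102.3 nm.

102.3 nm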